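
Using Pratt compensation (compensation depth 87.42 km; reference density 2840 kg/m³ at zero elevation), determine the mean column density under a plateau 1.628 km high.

Pratt balance: ρ_ref D = ρ (D + h).
ρ = ρ_ref D/(D + h) = 2840 × 87.42 km/(87.42 km + 1.628 km) = 2790 kg/m³.

2790 kg/m³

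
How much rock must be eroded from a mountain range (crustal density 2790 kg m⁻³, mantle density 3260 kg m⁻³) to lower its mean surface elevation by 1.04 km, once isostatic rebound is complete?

7.21 km

Net drop Δ = e − u = e − e ρ_c/ρ_m = e (ρ_m − ρ_c)/ρ_m.
e = Δ ρ_m/(ρ_m − ρ_c) = 1.04 km × 3260/470 = 7.21 km.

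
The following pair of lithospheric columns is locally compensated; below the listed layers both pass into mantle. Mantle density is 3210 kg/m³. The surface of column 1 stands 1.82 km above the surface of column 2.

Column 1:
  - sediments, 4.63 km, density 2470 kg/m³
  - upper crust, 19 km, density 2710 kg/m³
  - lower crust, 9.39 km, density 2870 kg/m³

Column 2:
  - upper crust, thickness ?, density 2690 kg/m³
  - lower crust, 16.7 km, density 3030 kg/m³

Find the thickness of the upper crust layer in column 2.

14 km

Take the compensation level at the base of the deeper column (depth z_c below the surface of column 1) and equate Σ ρ_i t_i down to z_c; mantle fills any gap and the z_c terms cancel.
Column 1: 4.63×2470 + 19×2710 + 9.39×2870 + (z_c − 33.02)×3210
Column 2: 1.82×0 + x×2690 + 16.7×3030 + (z_c − 1.82 − 16.7 − x)×3210
The z_c×3210 term appears on both sides and cancels. Collect the known terms of each column as K = Σ(ρt)_known − 3210 × (depth of known layers): K_1 = 89875.4 − 3210×33.02 = −16118.8; K_2 = 50601 − 3210×(1.82 + 16.7) = −8848.2.
Balance: K_1 = K_2 − x×(3210 − 2690), so x = (K_2 − K_1)/(3210 − 2690) = 7270.6/520 = 14 km.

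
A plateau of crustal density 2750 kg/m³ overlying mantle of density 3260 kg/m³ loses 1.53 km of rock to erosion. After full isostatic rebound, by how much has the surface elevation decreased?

Rebound u = e ρ_c/ρ_m = 1.53 km × 2750/3260 = 1.291 km.
Net surface drop = e − u = 1.53 km − 1.291 km = e (ρ_m − ρ_c)/ρ_m = 0.239 km.

0.239 km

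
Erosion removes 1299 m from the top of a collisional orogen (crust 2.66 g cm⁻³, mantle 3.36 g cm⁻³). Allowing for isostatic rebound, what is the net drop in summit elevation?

Rebound u = e ρ_c/ρ_m = 1299 m × 2.66/3.36 = 1028 m.
Net surface drop = e − u = 1299 m − 1028 m = e (ρ_m − ρ_c)/ρ_m = 271 m.

271 m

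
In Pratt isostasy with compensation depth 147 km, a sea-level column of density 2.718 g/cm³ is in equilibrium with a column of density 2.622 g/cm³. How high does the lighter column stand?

ρ_ref D = ρ (D + h) → h = D (ρ_ref − ρ)/ρ.
h = 147 km × (2.718 − 2.622)/2.622 = 5.38 km.

5.38 km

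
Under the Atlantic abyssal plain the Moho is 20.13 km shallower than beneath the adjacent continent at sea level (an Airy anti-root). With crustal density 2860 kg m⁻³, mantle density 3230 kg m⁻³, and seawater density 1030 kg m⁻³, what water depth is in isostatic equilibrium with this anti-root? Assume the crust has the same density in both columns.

4.07 km

Replacing a thickness d of crust by seawater at the top must be balanced by replacing crust with mantle at the base: d (ρ_c − ρ_w) = a (ρ_m − ρ_c).
d = a (ρ_m − ρ_c)/(ρ_c − ρ_w) = 20.13 km × 370/1830 = 4.07 km.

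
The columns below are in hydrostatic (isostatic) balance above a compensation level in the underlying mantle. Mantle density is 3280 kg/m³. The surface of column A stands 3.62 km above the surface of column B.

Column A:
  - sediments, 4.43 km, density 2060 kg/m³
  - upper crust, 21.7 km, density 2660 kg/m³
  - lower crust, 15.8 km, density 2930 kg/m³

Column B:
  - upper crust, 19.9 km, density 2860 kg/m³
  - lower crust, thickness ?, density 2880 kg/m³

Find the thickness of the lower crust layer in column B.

Take the compensation level at the base of the deeper column (depth z_c below the surface of column A) and equate Σ ρ_i t_i down to z_c; mantle fills any gap and the z_c terms cancel.
Column A: 4.43×2060 + 21.7×2660 + 15.8×2930 + (z_c − 41.93)×3280
Column B: 3.62×0 + 19.9×2860 + x×2880 + (z_c − 3.62 − 19.9 − x)×3280
The z_c×3280 term appears on both sides and cancels. Collect the known terms of each column as K = Σ(ρt)_known − 3280 × (depth of known layers): K_A = 113141.8 − 3280×41.93 = −24388.6; K_B = 56914 − 3280×(3.62 + 19.9) = −20231.6.
Balance: K_A = K_B − x×(3280 − 2880), so x = (K_B − K_A)/(3280 − 2880) = 4157/400 = 10.4 km.

10.4 km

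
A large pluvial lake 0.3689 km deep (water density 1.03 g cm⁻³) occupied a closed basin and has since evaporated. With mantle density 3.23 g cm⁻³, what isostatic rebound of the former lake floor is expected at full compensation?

u = d ρ_w/ρ_m = 0.3689 km × 1.03/3.23 = 0.118 km.

0.118 km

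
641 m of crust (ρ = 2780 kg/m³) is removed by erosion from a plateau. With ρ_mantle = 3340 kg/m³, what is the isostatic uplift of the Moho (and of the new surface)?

534 m

Unloading: uplift u = e ρ_c/ρ_m = 641 m × 2780/3340 = 534 m.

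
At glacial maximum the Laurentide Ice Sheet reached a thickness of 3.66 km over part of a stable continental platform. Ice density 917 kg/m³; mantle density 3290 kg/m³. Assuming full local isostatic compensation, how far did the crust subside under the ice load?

For local isostatic compensation: the ice load ρ_ice t is balanced by mantle displaced below, ρ_m s.
s = t ρ_ice / ρ_m = 3.66 km × 917/3290 = 1.02 km.

1.02 km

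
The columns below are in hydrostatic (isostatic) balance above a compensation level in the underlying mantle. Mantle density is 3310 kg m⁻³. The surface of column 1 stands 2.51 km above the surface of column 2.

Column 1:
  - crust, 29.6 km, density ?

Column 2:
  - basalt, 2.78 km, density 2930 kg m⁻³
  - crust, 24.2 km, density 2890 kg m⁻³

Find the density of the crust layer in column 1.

Take the compensation level at the base of the deeper column (depth z_c below the surface of column 1) and equate Σ ρ_i t_i down to z_c; mantle fills any gap and the z_c terms cancel.
Column 1: 29.6×ρ + (z_c − 29.6)×3310
Column 2: 2.51×0 + 2.78×2930 + 24.2×2890 + (z_c − 2.51 − 26.98)×3310
The z_c×3310 term appears on both sides and cancels. Collect the known terms of each column as K = Σ(ρt)_known − 3310 × (depth of known layers): K_1 = 0 − 3310×29.6 = −97976; K_2 = 78083.4 − 3310×(2.51 + 26.98) = −19528.5.
Balance: K_1 + 29.6×ρ = K_2, so ρ = (K_2 − K_1)/29.6 = 78447.5/29.6 = 2650 kg m⁻³.

2650 kg m⁻³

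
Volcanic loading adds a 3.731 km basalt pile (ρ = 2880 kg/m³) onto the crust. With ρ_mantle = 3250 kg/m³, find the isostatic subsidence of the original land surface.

3.31 km

Subaerial loading: s = t ρ_load / ρ_m.
s = 3.731 km × 2880/3250 = 3.31 km.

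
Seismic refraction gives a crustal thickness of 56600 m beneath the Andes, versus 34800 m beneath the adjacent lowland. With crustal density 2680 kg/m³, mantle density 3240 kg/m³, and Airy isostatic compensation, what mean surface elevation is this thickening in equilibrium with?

Excess crust Δ = 56600 m − 34800 m = 21800 m, split between elevation h and root r with h + r = Δ.
Airy balance ρ_c h = (ρ_m − ρ_c) r gives r = h ρ_c/(ρ_m − ρ_c), so h (1 + ρ_c/(ρ_m − ρ_c)) = Δ, i.e. h = Δ (ρ_m − ρ_c)/ρ_m.
h = 21800 m × 560/3240 = 3770 m.

3770 m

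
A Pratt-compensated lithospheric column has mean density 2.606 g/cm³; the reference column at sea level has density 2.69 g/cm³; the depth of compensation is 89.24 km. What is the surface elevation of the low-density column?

2.88 km

ρ_ref D = ρ (D + h) → h = D (ρ_ref − ρ)/ρ.
h = 89.24 km × (2.69 − 2.606)/2.606 = 2.88 km.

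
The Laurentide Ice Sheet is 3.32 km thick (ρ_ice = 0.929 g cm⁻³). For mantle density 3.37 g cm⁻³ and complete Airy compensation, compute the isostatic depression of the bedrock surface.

Equating mass per unit area of the two columns: the ice load ρ_ice t is balanced by mantle displaced below, ρ_m s.
s = t ρ_ice / ρ_m = 3.32 km × 0.929/3.37 = 0.915 km.

0.915 km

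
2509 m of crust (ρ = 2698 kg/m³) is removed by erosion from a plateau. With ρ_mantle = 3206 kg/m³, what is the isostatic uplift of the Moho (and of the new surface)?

Unloading: uplift u = e ρ_c/ρ_m = 2509 m × 2698/3206 = 2110 m.

2110 m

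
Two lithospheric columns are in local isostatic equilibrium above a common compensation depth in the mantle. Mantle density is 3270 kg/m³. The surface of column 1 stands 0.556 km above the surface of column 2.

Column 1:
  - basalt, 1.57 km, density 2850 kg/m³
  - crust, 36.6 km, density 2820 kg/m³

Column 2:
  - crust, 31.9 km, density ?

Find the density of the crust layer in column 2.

2790 kg/m³

Take the compensation level at the base of the deeper column (depth z_c below the surface of column 1) and equate Σ ρ_i t_i down to z_c; mantle fills any gap and the z_c terms cancel.
Column 1: 1.57×2850 + 36.6×2820 + (z_c − 38.17)×3270
Column 2: 0.556×0 + 31.9×ρ + (z_c − 0.556 − 31.9)×3270
The z_c×3270 term appears on both sides and cancels. Collect the known terms of each column as K = Σ(ρt)_known − 3270 × (depth of known layers): K_1 = 107686.5 − 3270×38.17 = −17129.4; K_2 = 0 − 3270×(0.556 + 31.9) = −106131.12.
Balance: K_1 = K_2 + 31.9×ρ, so ρ = (K_1 − K_2)/31.9 = 89001.7/31.9 = 2790 kg/m³.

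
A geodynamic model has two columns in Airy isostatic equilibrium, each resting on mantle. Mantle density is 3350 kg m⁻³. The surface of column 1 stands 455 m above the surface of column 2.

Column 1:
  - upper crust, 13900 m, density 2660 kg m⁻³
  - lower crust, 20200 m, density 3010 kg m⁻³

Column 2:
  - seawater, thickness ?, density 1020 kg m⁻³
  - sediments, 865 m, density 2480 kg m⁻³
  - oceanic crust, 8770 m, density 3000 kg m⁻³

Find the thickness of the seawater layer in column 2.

4770 m

Take the compensation level at the base of the deeper column (depth z_c below the surface of column 1) and equate Σ ρ_i t_i down to z_c; mantle fills any gap and the z_c terms cancel.
Column 1: 13900×2660 + 20200×3010 + (z_c − 34100)×3350
Column 2: 455×0 + x×1020 + 865×2480 + 8770×3000 + (z_c − 455 − 9635 − x)×3350
The z_c×3350 term appears on both sides and cancels. Collect the known terms of each column as K = Σ(ρt)_known − 3350 × (depth of known layers): K_1 = 97776000 − 3350×34100 = −16459000; K_2 = 28455200 − 3350×(455 + 9635) = −5346300.
Balance: K_1 = K_2 − x×(3350 − 1020), so x = (K_2 − K_1)/(3350 − 1020) = 11112700/2330 = 4770 m.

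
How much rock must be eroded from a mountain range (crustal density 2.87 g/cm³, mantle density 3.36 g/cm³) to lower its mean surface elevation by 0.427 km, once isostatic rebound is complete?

Net drop Δ = e − u = e − e ρ_c/ρ_m = e (ρ_m − ρ_c)/ρ_m.
e = Δ ρ_m/(ρ_m − ρ_c) = 0.427 km × 3.36/0.49 = 2.93 km.

2.93 km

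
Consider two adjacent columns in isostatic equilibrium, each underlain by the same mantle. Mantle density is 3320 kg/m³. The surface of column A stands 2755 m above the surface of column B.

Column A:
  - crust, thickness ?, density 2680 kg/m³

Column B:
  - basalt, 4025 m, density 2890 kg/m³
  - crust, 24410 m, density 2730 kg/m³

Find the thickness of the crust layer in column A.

39500 m

Take the compensation level at the base of the deeper column (depth z_c below the surface of column A) and equate Σ ρ_i t_i down to z_c; mantle fills any gap and the z_c terms cancel.
Column A: x×2680 + (z_c − 0 − x)×3320
Column B: 2755×0 + 4025×2890 + 24410×2730 + (z_c − 2755 − 28435)×3320
The z_c×3320 term appears on both sides and cancels. Collect the known terms of each column as K = Σ(ρt)_known − 3320 × (depth of known layers): K_A = 0 − 3320×0 = 0; K_B = 78271550 − 3320×(2755 + 28435) = −25279250.
Balance: K_A − x×(3320 − 2680) = K_B, so x = (K_A − K_B)/(3320 − 2680) = 25279200/640 = 39500 m.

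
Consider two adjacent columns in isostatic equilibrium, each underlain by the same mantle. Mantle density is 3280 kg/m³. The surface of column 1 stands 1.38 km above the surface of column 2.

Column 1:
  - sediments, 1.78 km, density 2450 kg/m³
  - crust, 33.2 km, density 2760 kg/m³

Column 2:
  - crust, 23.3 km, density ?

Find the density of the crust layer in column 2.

Take the compensation level at the base of the deeper column (depth z_c below the surface of column 1) and equate Σ ρ_i t_i down to z_c; mantle fills any gap and the z_c terms cancel.
Column 1: 1.78×2450 + 33.2×2760 + (z_c − 34.98)×3280
Column 2: 1.38×0 + 23.3×ρ + (z_c − 1.38 − 23.3)×3280
The z_c×3280 term appears on both sides and cancels. Collect the known terms of each column as K = Σ(ρt)_known − 3280 × (depth of known layers): K_1 = 95993 − 3280×34.98 = −18741.4; K_2 = 0 − 3280×(1.38 + 23.3) = −80950.4.
Balance: K_1 = K_2 + 23.3×ρ, so ρ = (K_1 − K_2)/23.3 = 62209/23.3 = 2670 kg/m³.

2670 kg/m³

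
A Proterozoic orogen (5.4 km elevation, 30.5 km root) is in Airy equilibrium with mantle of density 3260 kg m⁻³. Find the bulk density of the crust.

2770 kg m⁻³

ρ_c h = (ρ_m − ρ_c) r → ρ_c (h + r) = ρ_m r → ρ_c = ρ_m r / (h + r).
ρ_c = 3260 × 30.5 km / (5.4 km + 30.5 km) = 2770 kg m⁻³.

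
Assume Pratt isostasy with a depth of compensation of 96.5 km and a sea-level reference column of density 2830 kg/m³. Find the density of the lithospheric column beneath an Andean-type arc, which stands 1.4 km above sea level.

Pratt balance: ρ_ref D = ρ (D + h).
ρ = ρ_ref D/(D + h) = 2830 × 96.5 km/(96.5 km + 1.4 km) = 2790 kg/m³.

2790 kg/m³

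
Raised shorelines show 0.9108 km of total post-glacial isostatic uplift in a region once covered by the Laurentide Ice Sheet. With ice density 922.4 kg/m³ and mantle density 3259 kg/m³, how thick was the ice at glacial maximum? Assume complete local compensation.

3.22 km

u = t ρ_ice/ρ_m → t = u ρ_m/ρ_ice = 0.9108 km × 3259/922.4 = 3.22 km.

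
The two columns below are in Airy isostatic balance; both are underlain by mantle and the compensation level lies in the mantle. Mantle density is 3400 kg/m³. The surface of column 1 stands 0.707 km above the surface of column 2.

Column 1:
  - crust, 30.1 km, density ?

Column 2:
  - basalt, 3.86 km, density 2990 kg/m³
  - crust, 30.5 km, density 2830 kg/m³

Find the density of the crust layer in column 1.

2690 kg/m³

Take the compensation level at the base of the deeper column (depth z_c below the surface of column 1) and equate Σ ρ_i t_i down to z_c; mantle fills any gap and the z_c terms cancel.
Column 1: 30.1×ρ + (z_c − 30.1)×3400
Column 2: 0.707×0 + 3.86×2990 + 30.5×2830 + (z_c − 0.707 − 34.36)×3400
The z_c×3400 term appears on both sides and cancels. Collect the known terms of each column as K = Σ(ρt)_known − 3400 × (depth of known layers): K_1 = 0 − 3400×30.1 = −102340; K_2 = 97856.4 − 3400×(0.707 + 34.36) = −21371.4.
Balance: K_1 + 30.1×ρ = K_2, so ρ = (K_2 − K_1)/30.1 = 80968.6/30.1 = 2690 kg/m³.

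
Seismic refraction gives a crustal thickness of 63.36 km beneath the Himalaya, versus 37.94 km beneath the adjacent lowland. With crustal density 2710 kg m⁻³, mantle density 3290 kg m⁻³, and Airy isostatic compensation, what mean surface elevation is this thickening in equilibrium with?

Excess crust Δ = 63.36 km − 37.94 km = 25.42 km, split between elevation h and root r with h + r = Δ.
Airy balance ρ_c h = (ρ_m − ρ_c) r gives r = h ρ_c/(ρ_m − ρ_c), so h (1 + ρ_c/(ρ_m − ρ_c)) = Δ, i.e. h = Δ (ρ_m − ρ_c)/ρ_m.
h = 25.42 km × 580/3290 = 4.48 km.

4.48 km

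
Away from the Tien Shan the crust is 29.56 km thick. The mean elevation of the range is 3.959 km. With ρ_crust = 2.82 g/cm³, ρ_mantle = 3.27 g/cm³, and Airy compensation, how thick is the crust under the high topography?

Root depth r = h ρ_c / (ρ_m − ρ_c) = 3.959 km × 2.82 / 0.45 = 24.81 km.
Total thickness = T + h + r = 29.56 km + 3.959 km + 24.81 km = 58.3 km.

58.3 km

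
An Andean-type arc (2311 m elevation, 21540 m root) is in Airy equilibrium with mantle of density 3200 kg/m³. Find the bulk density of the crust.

ρ_c h = (ρ_m − ρ_c) r → ρ_c (h + r) = ρ_m r → ρ_c = ρ_m r / (h + r).
ρ_c = 3200 × 21540 m / (2311 m + 21540 m) = 2890 kg/m³.

2890 kg/m³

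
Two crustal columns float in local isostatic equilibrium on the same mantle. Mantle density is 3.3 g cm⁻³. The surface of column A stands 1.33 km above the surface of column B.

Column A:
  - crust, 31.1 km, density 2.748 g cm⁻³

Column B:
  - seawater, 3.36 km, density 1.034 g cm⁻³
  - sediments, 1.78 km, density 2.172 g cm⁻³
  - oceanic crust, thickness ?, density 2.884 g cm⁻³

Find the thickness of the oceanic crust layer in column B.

7.59 km

Take the compensation level at the base of the deeper column (depth z_c below the surface of column A) and equate Σ ρ_i t_i down to z_c; mantle fills any gap and the z_c terms cancel.
Column A: 31.1×2.748 + (z_c − 31.1)×3.3
Column B: 1.33×0 + 3.36×1.034 + 1.78×2.172 + x×2.884 + (z_c − 1.33 − 5.14 − x)×3.3
The z_c×3.3 term appears on both sides and cancels. Collect the known terms of each column as K = Σ(ρt)_known − 3.3 × (depth of known layers): K_A = 85.4628 − 3.3×31.1 = −17.1672; K_B = 7.3404 − 3.3×(1.33 + 5.14) = −14.0106.
Balance: K_A = K_B − x×(3.3 − 2.884), so x = (K_B − K_A)/(3.3 − 2.884) = 3.1566/0.416 = 7.59 km.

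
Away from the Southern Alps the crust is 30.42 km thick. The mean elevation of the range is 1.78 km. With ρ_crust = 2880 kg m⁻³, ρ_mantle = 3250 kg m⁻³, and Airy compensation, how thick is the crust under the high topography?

46.1 km

Root depth r = h ρ_c / (ρ_m − ρ_c) = 1.78 km × 2880 / 370 = 13.86 km.
Total thickness = T + h + r = 30.42 km + 1.78 km + 13.86 km = 46.1 km.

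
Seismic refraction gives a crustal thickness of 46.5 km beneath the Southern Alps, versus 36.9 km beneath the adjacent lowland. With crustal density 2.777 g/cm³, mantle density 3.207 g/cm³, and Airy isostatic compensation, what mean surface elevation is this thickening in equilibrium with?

Excess crust Δ = 46.5 km − 36.9 km = 9.6 km, split between elevation h and root r with h + r = Δ.
Airy balance ρ_c h = (ρ_m − ρ_c) r gives r = h ρ_c/(ρ_m − ρ_c), so h (1 + ρ_c/(ρ_m − ρ_c)) = Δ, i.e. h = Δ (ρ_m − ρ_c)/ρ_m.
h = 9.6 km × 0.43/3.207 = 1.29 km.

1.29 km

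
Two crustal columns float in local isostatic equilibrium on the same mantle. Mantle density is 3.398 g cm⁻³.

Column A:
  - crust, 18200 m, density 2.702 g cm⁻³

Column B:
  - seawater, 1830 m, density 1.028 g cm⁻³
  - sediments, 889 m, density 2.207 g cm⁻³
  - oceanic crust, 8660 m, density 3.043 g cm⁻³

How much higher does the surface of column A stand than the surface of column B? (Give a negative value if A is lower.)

1240 m

For any compensation level in the mantle, the mantle terms cancel and isostasy reduces to e = (Σt_A − Σt_B) − (Σ(ρt)_A − Σ(ρt)_B) / ρ_m.
Σt_A = 18200 m; Σt_B = 11379 m; Σ(ρt)_A = 49176.4; Σ(ρt)_B = 30195.643 (in m·g cm⁻³).
e = (18200 − 11379) − (49176.4 − 30195.643) / 3.398 = 1240 m.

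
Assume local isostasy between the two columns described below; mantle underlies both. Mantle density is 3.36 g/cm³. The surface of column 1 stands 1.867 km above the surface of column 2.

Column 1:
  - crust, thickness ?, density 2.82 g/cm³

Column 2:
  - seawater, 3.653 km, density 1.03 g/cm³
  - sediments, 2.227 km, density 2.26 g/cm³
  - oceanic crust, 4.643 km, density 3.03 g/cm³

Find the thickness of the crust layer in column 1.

Take the compensation level at the base of the deeper column (depth z_c below the surface of column 1) and equate Σ ρ_i t_i down to z_c; mantle fills any gap and the z_c terms cancel.
Column 1: x×2.82 + (z_c − 0 − x)×3.36
Column 2: 1.867×0 + 3.653×1.03 + 2.227×2.26 + 4.643×3.03 + (z_c − 1.867 − 10.523)×3.36
The z_c×3.36 term appears on both sides and cancels. Collect the known terms of each column as K = Σ(ρt)_known − 3.36 × (depth of known layers): K_1 = 0 − 3.36×0 = 0; K_2 = 22.8639 − 3.36×(1.867 + 10.523) = −18.7665.
Balance: K_1 − x×(3.36 − 2.82) = K_2, so x = (K_1 − K_2)/(3.36 − 2.82) = 18.7665/0.54 = 34.8 km.

34.8 km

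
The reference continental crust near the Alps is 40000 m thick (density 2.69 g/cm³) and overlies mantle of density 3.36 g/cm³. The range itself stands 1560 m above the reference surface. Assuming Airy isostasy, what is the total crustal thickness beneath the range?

Root depth r = h ρ_c / (ρ_m − ρ_c) = 1560 m × 2.69 / 0.67 = 6263 m.
Total thickness = T + h + r = 40000 m + 1560 m + 6263 m = 47800 m.

47800 m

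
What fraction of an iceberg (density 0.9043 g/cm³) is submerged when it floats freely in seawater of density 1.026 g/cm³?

0.881

Submerged fraction = ρ_obj/ρ_fluid = 0.9043/1.026 = 0.881.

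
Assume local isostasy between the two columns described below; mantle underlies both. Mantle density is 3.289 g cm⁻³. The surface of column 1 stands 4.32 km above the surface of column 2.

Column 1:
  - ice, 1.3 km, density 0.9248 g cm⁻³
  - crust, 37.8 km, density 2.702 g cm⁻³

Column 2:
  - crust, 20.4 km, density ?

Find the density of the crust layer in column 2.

Take the compensation level at the base of the deeper column (depth z_c below the surface of column 1) and equate Σ ρ_i t_i down to z_c; mantle fills any gap and the z_c terms cancel.
Column 1: 1.3×0.9248 + 37.8×2.702 + (z_c − 39.1)×3.289
Column 2: 4.32×0 + 20.4×ρ + (z_c − 4.32 − 20.4)×3.289
The z_c×3.289 term appears on both sides and cancels. Collect the known terms of each column as K = Σ(ρt)_known − 3.289 × (depth of known layers): K_1 = 103.33784 − 3.289×39.1 = −25.26206; K_2 = 0 − 3.289×(4.32 + 20.4) = −81.30408.
Balance: K_1 = K_2 + 20.4×ρ, so ρ = (K_1 − K_2)/20.4 = 56.042/20.4 = 2.75 g cm⁻³.

2.75 g cm⁻³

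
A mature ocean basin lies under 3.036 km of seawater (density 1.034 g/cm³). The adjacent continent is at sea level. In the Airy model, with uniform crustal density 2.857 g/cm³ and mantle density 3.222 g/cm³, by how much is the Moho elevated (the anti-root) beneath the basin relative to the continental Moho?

15.2 km

Isostatic balance requires: replacing crust with seawater at the top is compensated by replacing crust with mantle at the base: d (ρ_c − ρ_w) = a (ρ_m − ρ_c).
a = d (ρ_c − ρ_w)/(ρ_m − ρ_c) = 3.036 km × 1.823/0.365 = 15.2 km.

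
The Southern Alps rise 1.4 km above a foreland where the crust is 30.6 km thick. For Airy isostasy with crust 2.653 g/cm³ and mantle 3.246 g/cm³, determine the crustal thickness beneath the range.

38.3 km

Root depth r = h ρ_c / (ρ_m − ρ_c) = 1.4 km × 2.653 / 0.593 = 6.263 km.
Total thickness = T + h + r = 30.6 km + 1.4 km + 6.263 km = 38.3 km.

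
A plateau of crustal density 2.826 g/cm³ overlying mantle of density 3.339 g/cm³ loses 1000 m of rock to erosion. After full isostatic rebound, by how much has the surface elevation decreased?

Rebound u = e ρ_c/ρ_m = 1000 m × 2.826/3.339 = 846.4 m.
Net surface drop = e − u = 1000 m − 846.4 m = e (ρ_m − ρ_c)/ρ_m = 154 m.

154 m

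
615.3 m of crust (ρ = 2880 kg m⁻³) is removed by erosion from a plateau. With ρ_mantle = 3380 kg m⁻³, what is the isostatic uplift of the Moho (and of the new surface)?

524 m

Unloading: uplift u = e ρ_c/ρ_m = 615.3 m × 2880/3380 = 524 m.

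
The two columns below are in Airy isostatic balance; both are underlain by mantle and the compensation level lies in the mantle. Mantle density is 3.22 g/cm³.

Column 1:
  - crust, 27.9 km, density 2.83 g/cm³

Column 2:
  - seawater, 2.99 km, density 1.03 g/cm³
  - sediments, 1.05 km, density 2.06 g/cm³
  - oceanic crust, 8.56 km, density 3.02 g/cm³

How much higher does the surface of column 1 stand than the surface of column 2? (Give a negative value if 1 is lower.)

0.436 km

For any compensation level in the mantle, the mantle terms cancel and isostasy reduces to e = (Σt_1 − Σt_2) − (Σ(ρt)_1 − Σ(ρt)_2) / ρ_m.
Σt_1 = 27.9 km; Σt_2 = 12.6 km; Σ(ρt)_1 = 78.957; Σ(ρt)_2 = 31.0939 (in km·g/cm³).
e = (27.9 − 12.6) − (78.957 − 31.0939) / 3.22 = 0.436 km.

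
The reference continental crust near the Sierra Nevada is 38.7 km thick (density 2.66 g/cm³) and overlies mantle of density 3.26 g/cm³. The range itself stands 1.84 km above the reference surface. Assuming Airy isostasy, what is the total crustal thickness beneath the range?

Root depth r = h ρ_c / (ρ_m − ρ_c) = 1.84 km × 2.66 / 0.6 = 8.157 km.
Total thickness = T + h + r = 38.7 km + 1.84 km + 8.157 km = 48.7 km.

48.7 km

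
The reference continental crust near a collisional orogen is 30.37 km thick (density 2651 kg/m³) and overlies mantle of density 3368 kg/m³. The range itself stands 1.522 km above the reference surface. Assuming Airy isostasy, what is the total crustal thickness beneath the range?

37.5 km

Root depth r = h ρ_c / (ρ_m − ρ_c) = 1.522 km × 2651 / 717 = 5.627 km.
Total thickness = T + h + r = 30.37 km + 1.522 km + 5.627 km = 37.5 km.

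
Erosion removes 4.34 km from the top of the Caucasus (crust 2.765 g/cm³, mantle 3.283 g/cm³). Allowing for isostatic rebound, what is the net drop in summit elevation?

Rebound u = e ρ_c/ρ_m = 4.34 km × 2.765/3.283 = 3.655 km.
Net surface drop = e − u = 4.34 km − 3.655 km = e (ρ_m − ρ_c)/ρ_m = 0.685 km.

0.685 km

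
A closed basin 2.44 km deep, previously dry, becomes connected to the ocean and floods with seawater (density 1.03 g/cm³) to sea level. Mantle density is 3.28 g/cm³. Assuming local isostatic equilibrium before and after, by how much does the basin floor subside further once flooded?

1.12 km

After flooding the water column is d + s deep. Its weight must equal the weight of mantle displaced by the extra subsidence s: (d + s) ρ_w = s ρ_m.
s = d ρ_w / (ρ_m − ρ_w) = 2.44 km × 1.03/(3.28 − 1.03) = 1.12 km.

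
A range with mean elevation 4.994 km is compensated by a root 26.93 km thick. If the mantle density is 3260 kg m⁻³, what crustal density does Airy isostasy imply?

2750 kg m⁻³

ρ_c h = (ρ_m − ρ_c) r → ρ_c (h + r) = ρ_m r → ρ_c = ρ_m r / (h + r).
ρ_c = 3260 × 26.93 km / (4.994 km + 26.93 km) = 2750 kg m⁻³.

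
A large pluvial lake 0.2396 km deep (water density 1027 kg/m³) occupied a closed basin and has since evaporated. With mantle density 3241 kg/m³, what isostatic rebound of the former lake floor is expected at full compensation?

0.0759 km

u = d ρ_w/ρ_m = 0.2396 km × 1027/3241 = 0.0759 km.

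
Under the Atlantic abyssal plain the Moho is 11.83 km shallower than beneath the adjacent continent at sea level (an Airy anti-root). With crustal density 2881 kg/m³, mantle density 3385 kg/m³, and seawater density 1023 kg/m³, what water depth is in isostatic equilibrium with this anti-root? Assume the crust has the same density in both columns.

Replacing a thickness d of crust by seawater at the top must be balanced by replacing crust with mantle at the base: d (ρ_c − ρ_w) = a (ρ_m − ρ_c).
d = a (ρ_m − ρ_c)/(ρ_c − ρ_w) = 11.83 km × 504/1858 = 3.21 km.

3.21 km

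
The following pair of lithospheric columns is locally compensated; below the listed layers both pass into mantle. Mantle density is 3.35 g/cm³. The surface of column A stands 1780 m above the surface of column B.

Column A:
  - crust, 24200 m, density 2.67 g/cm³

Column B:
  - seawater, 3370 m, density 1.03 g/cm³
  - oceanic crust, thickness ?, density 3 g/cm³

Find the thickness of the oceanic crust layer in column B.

Take the compensation level at the base of the deeper column (depth z_c below the surface of column A) and equate Σ ρ_i t_i down to z_c; mantle fills any gap and the z_c terms cancel.
Column A: 24200×2.67 + (z_c − 24200)×3.35
Column B: 1780×0 + 3370×1.03 + x×3 + (z_c − 1780 − 3370 − x)×3.35
The z_c×3.35 term appears on both sides and cancels. Collect the known terms of each column as K = Σ(ρt)_known − 3.35 × (depth of known layers): K_A = 64614 − 3.35×24200 = −16456; K_B = 3471.1 − 3.35×(1780 + 3370) = −13781.4.
Balance: K_A = K_B − x×(3.35 − 3), so x = (K_B − K_A)/(3.35 − 3) = 2674.6/0.35 = 7640 m.

7640 m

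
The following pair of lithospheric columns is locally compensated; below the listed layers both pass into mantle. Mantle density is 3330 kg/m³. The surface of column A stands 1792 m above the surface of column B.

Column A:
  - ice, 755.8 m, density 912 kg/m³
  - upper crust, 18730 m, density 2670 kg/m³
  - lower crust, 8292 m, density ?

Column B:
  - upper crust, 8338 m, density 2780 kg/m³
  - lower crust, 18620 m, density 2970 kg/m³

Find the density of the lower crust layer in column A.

Take the compensation level at the base of the deeper column (depth z_c below the surface of column A) and equate Σ ρ_i t_i down to z_c; mantle fills any gap and the z_c terms cancel.
Column A: 755.8×912 + 18730×2670 + 8292×ρ + (z_c − 27777.8)×3330
Column B: 1792×0 + 8338×2780 + 18620×2970 + (z_c − 1792 − 26958)×3330
The z_c×3330 term appears on both sides and cancels. Collect the known terms of each column as K = Σ(ρt)_known − 3330 × (depth of known layers): K_A = 50698389.6 − 3330×27777.8 = −41801684.4; K_B = 78481040 − 3330×(1792 + 26958) = −17256460.
Balance: K_A + 8292×ρ = K_B, so ρ = (K_B − K_A)/8292 = 24545200/8292 = 2960 kg/m³.

2960 kg/m³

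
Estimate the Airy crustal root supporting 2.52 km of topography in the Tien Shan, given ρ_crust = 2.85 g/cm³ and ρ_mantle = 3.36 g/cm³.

Balancing pressure at the compensation depth: the weight of the topography is balanced by the buoyancy of the root, ρ_c h = (ρ_m − ρ_c) r.
r = h · ρ_c / (ρ_m − ρ_c) = 2.52 km × 2.85 / (3.36 − 2.85) = 14.1 km.

14.1 km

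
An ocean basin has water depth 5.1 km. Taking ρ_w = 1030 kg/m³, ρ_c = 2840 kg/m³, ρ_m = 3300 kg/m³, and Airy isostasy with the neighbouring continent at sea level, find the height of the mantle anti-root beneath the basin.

By Archimedes' principle applied to the lithosphere: replacing crust with seawater at the top is compensated by replacing crust with mantle at the base: d (ρ_c − ρ_w) = a (ρ_m − ρ_c).
a = d (ρ_c − ρ_w)/(ρ_m − ρ_c) = 5.1 km × 1810/460 = 20.1 km.

20.1 km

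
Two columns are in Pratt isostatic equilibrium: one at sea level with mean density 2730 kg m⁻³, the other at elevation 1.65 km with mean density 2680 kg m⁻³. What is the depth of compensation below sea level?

ρ_ref D = ρ (D + h) → D (ρ_ref − ρ) = ρ h.
D = ρ h/(ρ_ref − ρ) = 2680 × 1.65 km/(2730 − 2680) = 88.4 km.

88.4 km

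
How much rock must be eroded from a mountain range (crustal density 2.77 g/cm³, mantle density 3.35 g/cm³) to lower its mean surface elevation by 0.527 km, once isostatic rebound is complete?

3.04 km

Net drop Δ = e − u = e − e ρ_c/ρ_m = e (ρ_m − ρ_c)/ρ_m.
e = Δ ρ_m/(ρ_m − ρ_c) = 0.527 km × 3.35/0.58 = 3.04 km.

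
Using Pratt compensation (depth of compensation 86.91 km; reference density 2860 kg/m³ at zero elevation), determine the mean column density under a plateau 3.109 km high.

2760 kg/m³

Pratt balance: ρ_ref D = ρ (D + h).
ρ = ρ_ref D/(D + h) = 2860 × 86.91 km/(86.91 km + 3.109 km) = 2760 kg/m³.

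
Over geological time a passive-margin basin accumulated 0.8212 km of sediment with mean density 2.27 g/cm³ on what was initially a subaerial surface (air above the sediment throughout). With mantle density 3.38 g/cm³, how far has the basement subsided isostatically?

0.552 km

Subaerial load: s = t ρ_sed / ρ_m = 0.8212 km × 2.27/3.38 = 0.552 km.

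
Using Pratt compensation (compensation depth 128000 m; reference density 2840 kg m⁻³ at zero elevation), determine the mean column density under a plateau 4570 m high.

Pratt balance: ρ_ref D = ρ (D + h).
ρ = ρ_ref D/(D + h) = 2840 × 128000 m/(128000 m + 4570 m) = 2740 kg m⁻³.

2740 kg m⁻³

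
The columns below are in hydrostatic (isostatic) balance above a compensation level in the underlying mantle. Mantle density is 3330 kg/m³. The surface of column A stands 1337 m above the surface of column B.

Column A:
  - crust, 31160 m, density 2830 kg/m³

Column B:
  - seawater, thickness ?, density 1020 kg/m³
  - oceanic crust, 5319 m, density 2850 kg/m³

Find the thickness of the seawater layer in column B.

3710 m

Take the compensation level at the base of the deeper column (depth z_c below the surface of column A) and equate Σ ρ_i t_i down to z_c; mantle fills any gap and the z_c terms cancel.
Column A: 31160×2830 + (z_c − 31160)×3330
Column B: 1337×0 + x×1020 + 5319×2850 + (z_c − 1337 − 5319 − x)×3330
The z_c×3330 term appears on both sides and cancels. Collect the known terms of each column as K = Σ(ρt)_known − 3330 × (depth of known layers): K_A = 88182800 − 3330×31160 = −15580000; K_B = 15159150 − 3330×(1337 + 5319) = −7005330.
Balance: K_A = K_B − x×(3330 − 1020), so x = (K_B − K_A)/(3330 − 1020) = 8574670/2310 = 3710 m.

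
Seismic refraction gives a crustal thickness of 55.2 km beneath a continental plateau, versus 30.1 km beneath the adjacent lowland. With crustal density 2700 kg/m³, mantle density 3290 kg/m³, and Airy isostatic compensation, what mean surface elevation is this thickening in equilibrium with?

Excess crust Δ = 55.2 km − 30.1 km = 25.1 km, split between elevation h and root r with h + r = Δ.
Airy balance ρ_c h = (ρ_m − ρ_c) r gives r = h ρ_c/(ρ_m − ρ_c), so h (1 + ρ_c/(ρ_m − ρ_c)) = Δ, i.e. h = Δ (ρ_m − ρ_c)/ρ_m.
h = 25.1 km × 590/3290 = 4.5 km.

4.5 km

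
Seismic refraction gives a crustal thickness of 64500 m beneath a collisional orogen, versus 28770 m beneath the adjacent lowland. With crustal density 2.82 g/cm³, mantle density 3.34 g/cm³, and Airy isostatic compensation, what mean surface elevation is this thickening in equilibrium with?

5560 m

Excess crust Δ = 64500 m − 28770 m = 35730 m, split between elevation h and root r with h + r = Δ.
Airy balance ρ_c h = (ρ_m − ρ_c) r gives r = h ρ_c/(ρ_m − ρ_c), so h (1 + ρ_c/(ρ_m − ρ_c)) = Δ, i.e. h = Δ (ρ_m − ρ_c)/ρ_m.
h = 35730 m × 0.52/3.34 = 5560 m.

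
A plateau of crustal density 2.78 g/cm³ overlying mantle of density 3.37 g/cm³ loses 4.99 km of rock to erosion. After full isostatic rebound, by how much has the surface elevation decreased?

0.874 km

Rebound u = e ρ_c/ρ_m = 4.99 km × 2.78/3.37 = 4.116 km.
Net surface drop = e − u = 4.99 km − 4.116 km = e (ρ_m − ρ_c)/ρ_m = 0.874 km.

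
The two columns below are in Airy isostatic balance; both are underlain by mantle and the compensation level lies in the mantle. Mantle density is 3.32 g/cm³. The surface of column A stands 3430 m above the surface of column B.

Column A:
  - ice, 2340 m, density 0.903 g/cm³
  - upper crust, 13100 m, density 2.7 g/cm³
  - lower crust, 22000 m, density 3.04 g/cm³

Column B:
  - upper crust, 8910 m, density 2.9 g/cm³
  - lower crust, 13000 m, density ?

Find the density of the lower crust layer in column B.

2.95 g/cm³

Take the compensation level at the base of the deeper column (depth z_c below the surface of column A) and equate Σ ρ_i t_i down to z_c; mantle fills any gap and the z_c terms cancel.
Column A: 2340×0.903 + 13100×2.7 + 22000×3.04 + (z_c − 37440)×3.32
Column B: 3430×0 + 8910×2.9 + 13000×ρ + (z_c − 3430 − 21910)×3.32
The z_c×3.32 term appears on both sides and cancels. Collect the known terms of each column as K = Σ(ρt)_known − 3.32 × (depth of known layers): K_A = 104363.02 − 3.32×37440 = −19937.78; K_B = 25839 − 3.32×(3430 + 21910) = −58289.8.
Balance: K_A = K_B + 13000×ρ, so ρ = (K_A − K_B)/13000 = 38352/13000 = 2.95 g/cm³.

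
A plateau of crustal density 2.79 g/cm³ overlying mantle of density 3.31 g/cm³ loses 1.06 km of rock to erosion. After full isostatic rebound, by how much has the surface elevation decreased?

Rebound u = e ρ_c/ρ_m = 1.06 km × 2.79/3.31 = 0.8935 km.
Net surface drop = e − u = 1.06 km − 0.8935 km = e (ρ_m − ρ_c)/ρ_m = 0.167 km.

0.167 km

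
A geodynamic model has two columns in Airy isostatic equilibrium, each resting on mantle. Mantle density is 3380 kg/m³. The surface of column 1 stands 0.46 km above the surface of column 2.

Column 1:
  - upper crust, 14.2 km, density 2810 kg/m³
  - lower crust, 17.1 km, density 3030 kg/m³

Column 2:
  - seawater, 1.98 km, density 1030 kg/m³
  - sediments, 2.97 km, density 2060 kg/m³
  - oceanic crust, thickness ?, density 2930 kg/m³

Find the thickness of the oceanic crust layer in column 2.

Take the compensation level at the base of the deeper column (depth z_c below the surface of column 1) and equate Σ ρ_i t_i down to z_c; mantle fills any gap and the z_c terms cancel.
Column 1: 14.2×2810 + 17.1×3030 + (z_c − 31.3)×3380
Column 2: 0.46×0 + 1.98×1030 + 2.97×2060 + x×2930 + (z_c − 0.46 − 4.95 − x)×3380
The z_c×3380 term appears on both sides and cancels. Collect the known terms of each column as K = Σ(ρt)_known − 3380 × (depth of known layers): K_1 = 91715 − 3380×31.3 = −14079; K_2 = 8157.6 − 3380×(0.46 + 4.95) = −10128.2.
Balance: K_1 = K_2 − x×(3380 − 2930), so x = (K_2 − K_1)/(3380 − 2930) = 3950.8/450 = 8.78 km.

8.78 km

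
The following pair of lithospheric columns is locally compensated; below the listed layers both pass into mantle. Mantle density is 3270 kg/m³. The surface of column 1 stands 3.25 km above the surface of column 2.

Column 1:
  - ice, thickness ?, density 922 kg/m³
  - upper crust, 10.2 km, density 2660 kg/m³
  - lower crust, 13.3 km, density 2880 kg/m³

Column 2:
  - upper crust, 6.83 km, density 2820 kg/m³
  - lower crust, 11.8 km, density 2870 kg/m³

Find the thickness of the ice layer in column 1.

2.99 km

Take the compensation level at the base of the deeper column (depth z_c below the surface of column 1) and equate Σ ρ_i t_i down to z_c; mantle fills any gap and the z_c terms cancel.
Column 1: x×922 + 10.2×2660 + 13.3×2880 + (z_c − 23.5 − x)×3270
Column 2: 3.25×0 + 6.83×2820 + 11.8×2870 + (z_c − 3.25 − 18.63)×3270
The z_c×3270 term appears on both sides and cancels. Collect the known terms of each column as K = Σ(ρt)_known − 3270 × (depth of known layers): K_1 = 65436 − 3270×23.5 = −11409; K_2 = 53126.6 − 3270×(3.25 + 18.63) = −18421.
Balance: K_1 − x×(3270 − 922) = K_2, so x = (K_1 − K_2)/(3270 − 922) = 7012/2348 = 2.99 km.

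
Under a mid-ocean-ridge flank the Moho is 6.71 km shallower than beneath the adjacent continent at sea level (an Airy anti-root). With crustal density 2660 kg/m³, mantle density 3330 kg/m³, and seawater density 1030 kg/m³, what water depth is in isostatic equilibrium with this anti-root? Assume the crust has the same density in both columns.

2.76 km

Replacing a thickness d of crust by seawater at the top must be balanced by replacing crust with mantle at the base: d (ρ_c − ρ_w) = a (ρ_m − ρ_c).
d = a (ρ_m − ρ_c)/(ρ_c − ρ_w) = 6.71 km × 670/1630 = 2.76 km.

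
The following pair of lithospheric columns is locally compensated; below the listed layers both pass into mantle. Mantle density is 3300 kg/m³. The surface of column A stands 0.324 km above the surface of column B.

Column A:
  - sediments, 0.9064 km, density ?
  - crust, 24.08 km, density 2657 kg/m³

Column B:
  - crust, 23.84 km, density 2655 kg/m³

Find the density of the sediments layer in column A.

Take the compensation level at the base of the deeper column (depth z_c below the surface of column A) and equate Σ ρ_i t_i down to z_c; mantle fills any gap and the z_c terms cancel.
Column A: 0.9064×ρ + 24.08×2657 + (z_c − 24.9864)×3300
Column B: 0.324×0 + 23.84×2655 + (z_c − 0.324 − 23.84)×3300
The z_c×3300 term appears on both sides and cancels. Collect the known terms of each column as K = Σ(ρt)_known − 3300 × (depth of known layers): K_A = 63980.56 − 3300×24.9864 = −18474.56; K_B = 63295.2 − 3300×(0.324 + 23.84) = −16446.
Balance: K_A + 0.9064×ρ = K_B, so ρ = (K_B − K_A)/0.9064 = 2028.56/0.9064 = 2240 kg/m³.

2240 kg/m³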